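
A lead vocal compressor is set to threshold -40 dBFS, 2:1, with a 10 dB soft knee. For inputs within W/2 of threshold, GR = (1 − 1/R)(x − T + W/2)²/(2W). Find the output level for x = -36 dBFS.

-38.025 dBFS

x − T + W/2 = -36 − (-40) + 5 = 9.
GR = (1 − 1/2) × 9² / 20 = 0.5 × 81 / 20 = 2.025 dB.
Output = -36 − 2.025 = -38.025 dBFS.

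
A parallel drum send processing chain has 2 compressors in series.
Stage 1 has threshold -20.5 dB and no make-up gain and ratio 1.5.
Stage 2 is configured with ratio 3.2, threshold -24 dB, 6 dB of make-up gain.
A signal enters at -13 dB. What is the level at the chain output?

-15.34375 dB

Stage 1: -13 dB is 7.5 dB over -20.5 dB; at 1.5:1 that becomes 5 dB over, giving -15.5 dB.
Stage 2: -15.5 dB is 8.5 dB over -24 dB; at 3.2:1 that becomes 2.65625 dB over, giving -21.34375 dB; +6 dB make-up → -15.34375 dB.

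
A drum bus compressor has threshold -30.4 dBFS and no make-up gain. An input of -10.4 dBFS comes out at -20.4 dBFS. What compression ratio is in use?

2:1

Input overshoot = -10.4 − (-30.4) = 20 dB; output overshoot = -20.4 − (-30.4) = 10 dB.
Ratio = 20 / 10 = 2.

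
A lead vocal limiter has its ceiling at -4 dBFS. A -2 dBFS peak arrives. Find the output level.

A brickwall limiter is an ∞:1 compressor: any input above the ceiling is clamped to -4 dBFS.

-4 dBFS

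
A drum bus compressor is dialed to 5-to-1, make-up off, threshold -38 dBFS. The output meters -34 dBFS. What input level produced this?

That's 4 dB above the -38 dBFS threshold.
Input overshoot = R × output overshoot = 20 dB → input = -38 + 20 = -18 dBFS.

-18 dBFS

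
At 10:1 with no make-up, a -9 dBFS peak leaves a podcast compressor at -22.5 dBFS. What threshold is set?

-24 dBFS

Input is 15 dB above T (since output overshoot × R = input overshoot: (-22.5 − T)·10 = -9 − T gives T = -24 dBFS).
Check: -24 + (-9 − (-24))/10 = -24 + 1.5 = -22.5 dBFS. ✓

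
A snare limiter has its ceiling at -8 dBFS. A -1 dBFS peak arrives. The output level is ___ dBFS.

-8 dBFS

At ∞:1, everything above -8 dBFS is held at the ceiling.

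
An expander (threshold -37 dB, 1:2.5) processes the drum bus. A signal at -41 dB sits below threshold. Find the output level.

Undershoot = (-37) − (-41) = 4 dB.
At 1:2.5, that expands to 10 dB under threshold.
Output = -37 − 10 = -47 dB.

-47 dB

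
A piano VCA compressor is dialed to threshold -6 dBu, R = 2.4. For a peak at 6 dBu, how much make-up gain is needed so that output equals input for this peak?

Without make-up, output = threshold + overshoot/2.4 = -6 + 5 = -1 dBu.
Gap to target: 7 dB.

7 dB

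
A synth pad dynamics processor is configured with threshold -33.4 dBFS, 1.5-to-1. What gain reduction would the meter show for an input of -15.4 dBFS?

The signal is 18 dB above threshold.
A 1.5:1 ratio leaves 12 dB of that excess.
GR = overshoot in − overshoot out = 18 − 12 = 6 dB.

6 dB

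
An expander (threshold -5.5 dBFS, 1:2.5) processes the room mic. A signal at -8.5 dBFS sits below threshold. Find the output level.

The input is 3 dB below the -5.5 dBFS threshold.
A 1:2.5 expander multiplies undershoot by 2.5: 3 × 2.5 = 7.5 dB below threshold.
Output = -5.5 − 7.5 = -13 dBFS.

-13 dBFS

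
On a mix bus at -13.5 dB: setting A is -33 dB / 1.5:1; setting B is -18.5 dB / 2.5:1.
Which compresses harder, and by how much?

A: GR = 19.5 − 19.5/1.5 = 6.5 dB.
B: GR = 5 − 5/2.5 = 3 dB.
Difference: 3.5 dB in favour of A.

A, by 3.5 dB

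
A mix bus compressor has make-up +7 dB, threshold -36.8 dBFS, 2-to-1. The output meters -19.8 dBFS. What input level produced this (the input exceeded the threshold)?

Stripping the +7 dB make-up gives -26.8 dBFS at the gain stage.
The compressed level sits -26.8 − (-36.8) = 10 dB over threshold.
Undo the ratio: input overshoot = 10 × 2 = 20 dB, giving input = -16.8 dBFS.

-16.8 dBFS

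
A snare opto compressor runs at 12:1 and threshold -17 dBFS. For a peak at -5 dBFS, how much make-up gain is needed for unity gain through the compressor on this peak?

11 dB

Overshoot 12 dB → 12/12 = 1 dB after compression, so the compressed level is -17 + 1 = -16 dBFS.
Make-up = target − compressed = -5 − (-16) = 11 dB.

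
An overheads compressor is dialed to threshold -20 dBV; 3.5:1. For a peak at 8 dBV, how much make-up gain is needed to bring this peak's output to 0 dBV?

Overshoot 28 dB → 28/3.5 = 8 dB after compression, so the compressed level is -20 + 8 = -12 dBV.
Make-up = target − compressed = 0 − (-12) = 12 dB.

12 dB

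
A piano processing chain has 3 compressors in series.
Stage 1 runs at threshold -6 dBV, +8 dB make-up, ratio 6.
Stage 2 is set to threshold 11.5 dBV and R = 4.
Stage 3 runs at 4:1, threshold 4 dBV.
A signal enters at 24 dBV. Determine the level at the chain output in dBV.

4.75 dBV

Stage 1: 24 dBV is 30 dB over -6 dBV; at 6:1 that becomes 5 dB over, giving -1 dBV; +8 dB make-up → 7 dBV.
Stage 2: below threshold (7 ≤ 11.5); passes unchanged; output 7 dBV.
Stage 3: overshoot 3 dB → 3/4 = 0.75 dB → 4.75 dBV.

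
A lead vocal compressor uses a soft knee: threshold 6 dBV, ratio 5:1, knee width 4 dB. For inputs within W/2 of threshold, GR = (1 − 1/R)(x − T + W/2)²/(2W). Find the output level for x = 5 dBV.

4.9 dBV

x − T + W/2 = 5 − 6 + 2 = 1.
GR = (1 − 1/5) × 1² / 8 = 0.8 × 1 / 8 = 0.1 dB.
Output = 5 − 0.1 = 4.9 dBV.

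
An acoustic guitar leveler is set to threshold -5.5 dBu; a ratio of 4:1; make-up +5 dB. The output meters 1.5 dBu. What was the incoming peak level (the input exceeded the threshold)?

2.5 dBu

Before make-up, the level was 1.5 − 5 = -3.5 dBu.
Post-compression overshoot = -3.5 − (-5.5) = 2 dB.
Before 4:1 compression the overshoot was 2 × 4 = 8 dB, so input = -5.5 + 8 = 2.5 dBu.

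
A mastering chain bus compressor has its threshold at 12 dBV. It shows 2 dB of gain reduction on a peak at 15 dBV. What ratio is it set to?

Input overshoot = 15 − 12 = 3 dB.
Output overshoot = 3 − 2 = 1 dB.
Ratio = input overshoot / output overshoot = 3 / 1 = 3.

3:1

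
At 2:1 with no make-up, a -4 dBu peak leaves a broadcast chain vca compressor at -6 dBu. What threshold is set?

Gain reduction = -4 − (-6) = 2 dB; output overshoot = GR / (R − 1) = 2 / 1 = 2 dB.
Threshold = output − output overshoot = -6 − 2 = -8 dBu.

-8 dBu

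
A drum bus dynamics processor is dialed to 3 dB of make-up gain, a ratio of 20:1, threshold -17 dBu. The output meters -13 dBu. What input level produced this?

3 dBu

Remove make-up: -13 − 3 = -16 dBu.
That's 1 dB above the -17 dBu threshold.
Input overshoot = R × output overshoot = 20 dB → input = -17 + 20 = 3 dBu.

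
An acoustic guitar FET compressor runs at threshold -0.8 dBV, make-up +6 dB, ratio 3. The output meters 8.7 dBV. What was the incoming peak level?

9.7 dBV

Stripping the +6 dB make-up gives 2.7 dBV at the gain stage.
That's 3.5 dB above the -0.8 dBV threshold.
Input overshoot = R × output overshoot = 10.5 dB → input = -0.8 + 10.5 = 9.7 dBV.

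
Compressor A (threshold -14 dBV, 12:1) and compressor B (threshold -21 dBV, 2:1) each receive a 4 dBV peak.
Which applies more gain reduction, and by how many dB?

A: overshoot 18 dB → output overshoot 1.5 dB → GR 16.5 dB.
B: overshoot 25 dB → output overshoot 12.5 dB → GR 12.5 dB.
A applies 4 dB more gain reduction.

A, by 4 dB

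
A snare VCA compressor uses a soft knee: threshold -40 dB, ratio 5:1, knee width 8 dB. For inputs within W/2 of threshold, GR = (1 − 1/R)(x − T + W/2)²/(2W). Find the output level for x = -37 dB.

x − T + W/2 = -37 − (-40) + 4 = 7.
GR = (1 − 1/5) × 7² / 16 = 0.8 × 49 / 16 = 2.45 dB.
Output = -37 − 2.45 = -39.45 dB.

-39.45 dB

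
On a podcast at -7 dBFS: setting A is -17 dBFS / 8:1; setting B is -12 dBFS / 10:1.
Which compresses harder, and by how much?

A: overshoot 10 dB → output overshoot 1.25 dB → GR 8.75 dB.
B: overshoot 5 dB → output overshoot 0.5 dB → GR 4.5 dB.
A reduces 4.25 dB more.

A, by 4.25 dB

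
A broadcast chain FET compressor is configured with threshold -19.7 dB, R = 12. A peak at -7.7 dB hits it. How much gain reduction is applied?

Overshoot = -7.7 − (-19.7) = 12 dB.
A 12:1 ratio leaves 1 dB of that excess.
GR = overshoot in − overshoot out = 12 − 1 = 11 dB.

11 dB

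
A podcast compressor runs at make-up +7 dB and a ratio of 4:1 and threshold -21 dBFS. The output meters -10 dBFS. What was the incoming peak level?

-5 dBFS

Remove make-up: -10 − 7 = -17 dBFS.
Post-compression overshoot = -17 − (-21) = 4 dB.
Undo the ratio: input overshoot = 4 × 4 = 16 dB, giving input = -5 dBFS.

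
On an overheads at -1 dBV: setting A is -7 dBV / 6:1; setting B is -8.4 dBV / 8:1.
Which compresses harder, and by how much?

B, by 1.475 dB

A: 6 dB over, compressed to 1 dB over, so 5 dB of GR.
B: 7.4 dB over, compressed to 0.925 dB over, so 6.475 dB of GR.
B applies 1.475 dB more gain reduction.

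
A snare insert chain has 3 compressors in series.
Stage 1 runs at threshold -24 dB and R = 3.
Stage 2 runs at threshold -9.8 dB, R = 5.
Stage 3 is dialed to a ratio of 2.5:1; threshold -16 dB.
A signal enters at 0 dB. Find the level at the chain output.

Stage 1: overshoot 24 dB → 24/3 = 8 dB → -16 dB.
Stage 2: -16 dB ≤ -9.8 dB, so stage 2 doesn't engage; output -16 dB.
Stage 3: -16 dB is at or below the -16 dB threshold — no compression; output -16 dB.

-16 dB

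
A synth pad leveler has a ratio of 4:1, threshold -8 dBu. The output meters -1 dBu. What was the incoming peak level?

20 dBu

The compressed level sits -1 − (-8) = 7 dB over threshold.
Before 4:1 compression the overshoot was 7 × 4 = 28 dB, so input = -8 + 28 = 20 dBu.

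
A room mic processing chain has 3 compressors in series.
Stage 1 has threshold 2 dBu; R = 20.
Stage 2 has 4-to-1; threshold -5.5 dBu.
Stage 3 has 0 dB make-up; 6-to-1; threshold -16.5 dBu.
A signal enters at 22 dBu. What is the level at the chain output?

Stage 1: 20 dB above 2 dBu, reduced 20:1 to 1 dB above → 3 dBu.
Stage 2: overshoot 8.5 dB → 8.5/4 = 2.125 dB → -3.375 dBu.
Stage 3: overshoot 13.125 dB → 13.125/6 = 2.1875 dB → -14.3125 dBu.

-14.3125 dBu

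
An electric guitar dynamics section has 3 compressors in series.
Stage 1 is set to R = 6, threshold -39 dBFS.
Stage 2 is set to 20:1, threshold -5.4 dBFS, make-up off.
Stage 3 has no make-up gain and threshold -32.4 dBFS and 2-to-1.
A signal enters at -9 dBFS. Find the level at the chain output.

Stage 1: -9 dBFS is 30 dB over -39 dBFS; at 6:1 that becomes 5 dB over, giving -34 dBFS.
Stage 2: -34 dBFS is at or below the -5.4 dBFS threshold — no compression; output -34 dBFS.
Stage 3: -34 dBFS is at or below the -32.4 dBFS threshold — no compression; output -34 dBFS.

-34 dBFS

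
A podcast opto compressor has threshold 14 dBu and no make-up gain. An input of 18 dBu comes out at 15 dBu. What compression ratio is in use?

Input overshoot = 18 − 14 = 4 dB; output overshoot = 15 − 14 = 1 dB.
Ratio = 4 / 1 = 4.

4:1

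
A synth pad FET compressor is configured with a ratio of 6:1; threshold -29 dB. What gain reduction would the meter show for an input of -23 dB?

5 dB

Overshoot = -23 − (-29) = 6 dB.
A 6:1 ratio leaves 1 dB of that excess.
Gain reduction = 6 − 1 = 5 dB.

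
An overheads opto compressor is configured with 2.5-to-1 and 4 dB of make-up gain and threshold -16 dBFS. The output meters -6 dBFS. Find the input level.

Remove make-up: -6 − 4 = -10 dBFS.
Post-compression overshoot = -10 − (-16) = 6 dB.
Input overshoot = R × output overshoot = 15 dB → input = -16 + 15 = -1 dBFS.

-1 dBFS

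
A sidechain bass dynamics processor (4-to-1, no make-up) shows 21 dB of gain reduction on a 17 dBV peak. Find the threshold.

-11 dBV

Let T be the threshold. Output overshoot = (input overshoot)/R, so -4 − T = (17 − T)/4.
4·(-4 − T) = 17 − T → 3·T = -16 − 17 = -33.
T = -33/3 = -11 dBV.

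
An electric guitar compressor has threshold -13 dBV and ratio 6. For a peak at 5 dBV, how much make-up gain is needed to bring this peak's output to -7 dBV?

3 dB

Without make-up, output = threshold + overshoot/6 = -13 + 3 = -10 dBV.
Gap to target: 3 dB.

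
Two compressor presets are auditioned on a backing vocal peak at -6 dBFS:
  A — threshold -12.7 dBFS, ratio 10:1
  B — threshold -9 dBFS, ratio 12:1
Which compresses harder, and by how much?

A: GR = 6.7 − 6.7/10 = 6.03 dB.
B: GR = 3 − 3/12 = 2.75 dB.
A reduces 3.28 dB more.

A, by 3.28 dB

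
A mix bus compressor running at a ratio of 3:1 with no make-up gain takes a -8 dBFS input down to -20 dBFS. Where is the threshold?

-26 dBFS

Input is 18 dB above T (since output overshoot × R = input overshoot: (-20 − T)·3 = -8 − T gives T = -26 dBFS).
Check: -26 + (-8 − (-26))/3 = -26 + 6 = -20 dBFS. ✓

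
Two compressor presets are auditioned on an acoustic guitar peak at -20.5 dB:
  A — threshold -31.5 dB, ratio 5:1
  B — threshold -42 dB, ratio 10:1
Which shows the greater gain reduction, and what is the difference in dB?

A: overshoot 11 dB → output overshoot 2.2 dB → GR 8.8 dB.
B: overshoot 21.5 dB → output overshoot 2.15 dB → GR 19.35 dB.
Difference: 10.55 dB in favour of B.

B, by 10.55 dB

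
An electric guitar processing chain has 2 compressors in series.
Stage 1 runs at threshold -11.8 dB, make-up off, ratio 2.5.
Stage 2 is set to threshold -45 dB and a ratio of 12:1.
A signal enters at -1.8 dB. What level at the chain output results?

-41.9 dB

Stage 1: overshoot 10 dB → 10/2.5 = 4 dB → -7.8 dB.
Stage 2: -7.8 dB is 37.2 dB over -45 dB; at 12:1 that becomes 3.1 dB over, giving -41.9 dB.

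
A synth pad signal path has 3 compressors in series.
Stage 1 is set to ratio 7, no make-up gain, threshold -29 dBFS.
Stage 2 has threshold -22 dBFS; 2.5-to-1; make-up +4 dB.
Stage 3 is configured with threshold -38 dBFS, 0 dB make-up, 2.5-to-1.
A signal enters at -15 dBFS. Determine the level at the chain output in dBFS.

Stage 1: 14 dB above -29 dBFS, reduced 7:1 to 2 dB above → -27 dBFS.
Stage 2: below threshold (-27 ≤ -22); passes unchanged; make-up brings it to -23 dBFS.
Stage 3: overshoot 15 dB → 15/2.5 = 6 dB → -32 dBFS.

-32 dBFS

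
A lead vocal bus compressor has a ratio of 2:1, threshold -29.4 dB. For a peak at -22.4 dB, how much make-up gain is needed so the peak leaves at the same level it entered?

3.5 dB

Without make-up, output = threshold + overshoot/2 = -29.4 + 3.5 = -25.9 dB.
Gap to target: 3.5 dB.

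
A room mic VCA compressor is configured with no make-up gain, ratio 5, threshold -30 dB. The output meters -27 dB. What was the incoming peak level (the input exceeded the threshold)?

-15 dB

That's 3 dB above the -30 dB threshold.
Input overshoot = R × output overshoot = 15 dB → input = -30 + 15 = -15 dB.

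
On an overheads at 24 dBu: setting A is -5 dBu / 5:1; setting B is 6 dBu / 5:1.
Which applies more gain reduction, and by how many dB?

A, by 8.8 dB

A: GR = 29 − 29/5 = 23.2 dB.
B: GR = 18 − 18/5 = 14.4 dB.
Difference: 8.8 dB in favour of A.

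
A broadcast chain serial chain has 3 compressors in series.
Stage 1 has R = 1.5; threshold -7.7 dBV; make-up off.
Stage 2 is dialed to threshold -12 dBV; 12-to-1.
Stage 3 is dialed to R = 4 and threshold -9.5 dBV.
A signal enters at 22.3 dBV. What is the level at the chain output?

-9.975 dBV

Stage 1: overshoot 30 dB → 30/1.5 = 20 dB → 12.3 dBV.
Stage 2: 12.3 dBV is 24.3 dB over -12 dBV; at 12:1 that becomes 2.025 dB over, giving -9.975 dBV.
Stage 3: below threshold (-9.975 ≤ -9.5); passes unchanged; output -9.975 dBV.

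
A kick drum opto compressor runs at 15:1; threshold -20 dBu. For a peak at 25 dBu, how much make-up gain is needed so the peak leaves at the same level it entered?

42 dB

Without make-up, output = threshold + overshoot/15 = -20 + 3 = -17 dBu.
Gap to target: 42 dB.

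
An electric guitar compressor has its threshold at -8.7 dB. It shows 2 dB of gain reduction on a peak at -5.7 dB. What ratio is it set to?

Input overshoot = -5.7 − (-8.7) = 3 dB.
Output overshoot = 3 − 2 = 1 dB.
Ratio = input overshoot / output overshoot = 3 / 1 = 3.

3:1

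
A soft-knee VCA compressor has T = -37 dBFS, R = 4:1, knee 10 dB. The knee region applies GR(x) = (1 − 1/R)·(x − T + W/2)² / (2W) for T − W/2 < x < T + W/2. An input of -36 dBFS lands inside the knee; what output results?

x − T + W/2 = -36 − (-37) + 5 = 6.
GR = (1 − 1/4) × 6² / 20 = 0.75 × 36 / 20 = 1.35 dB.
Output = -36 − 1.35 = -37.35 dBFS.

-37.35 dBFS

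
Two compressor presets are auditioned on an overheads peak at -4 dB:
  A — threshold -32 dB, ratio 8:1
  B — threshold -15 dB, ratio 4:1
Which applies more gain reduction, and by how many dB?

A: 28 dB over, compressed to 3.5 dB over, so 24.5 dB of GR.
B: 11 dB over, compressed to 2.75 dB over, so 8.25 dB of GR.
A applies 16.25 dB more gain reduction.

A, by 16.25 dB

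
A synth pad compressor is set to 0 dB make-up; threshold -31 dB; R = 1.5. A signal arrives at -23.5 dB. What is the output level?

-23.5 dB sits 7.5 dB over threshold.
1.5:1 compression reduces that to 7.5/1.5 = 5 dB over.
So the level is -31 + 5 = -26 dB.

-26 dB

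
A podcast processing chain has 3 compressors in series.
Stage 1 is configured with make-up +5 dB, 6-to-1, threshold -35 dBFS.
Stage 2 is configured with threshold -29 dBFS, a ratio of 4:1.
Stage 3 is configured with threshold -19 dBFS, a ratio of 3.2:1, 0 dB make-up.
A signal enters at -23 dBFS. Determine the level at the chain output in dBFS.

Stage 1: -23 dBFS is 12 dB over -35 dBFS; at 6:1 that becomes 2 dB over, giving -33 dBFS; +5 dB make-up → -28 dBFS.
Stage 2: overshoot 1 dB → 1/4 = 0.25 dB → -28.75 dBFS.
Stage 3: -28.75 dBFS is at or below the -19 dBFS threshold — no compression; output -28.75 dBFS.

-28.75 dBFS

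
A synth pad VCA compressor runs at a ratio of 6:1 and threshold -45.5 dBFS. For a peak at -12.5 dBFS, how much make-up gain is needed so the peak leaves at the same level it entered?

27.5 dB

The peak compresses to -45.5 + 33/6 = -40 dBFS.
To reach -12.5 dBFS requires -12.5 − (-40) = 27.5 dB of make-up.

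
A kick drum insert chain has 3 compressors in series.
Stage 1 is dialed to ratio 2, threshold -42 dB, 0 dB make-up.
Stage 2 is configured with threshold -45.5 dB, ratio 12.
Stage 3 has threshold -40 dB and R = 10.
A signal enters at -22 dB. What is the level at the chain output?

-44.375 dB

Stage 1: -22 dB is 20 dB over -42 dB; at 2:1 that becomes 10 dB over, giving -32 dB.
Stage 2: overshoot 13.5 dB → 13.5/12 = 1.125 dB → -44.375 dB.
Stage 3: -44.375 dB ≤ -40 dB, so stage 3 doesn't engage; output -44.375 dB.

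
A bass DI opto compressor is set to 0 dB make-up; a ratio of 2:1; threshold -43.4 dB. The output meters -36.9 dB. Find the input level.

That's 6.5 dB above the -43.4 dB threshold.
Before 2:1 compression the overshoot was 6.5 × 2 = 13 dB, so input = -43.4 + 13 = -30.4 dB.

-30.4 dB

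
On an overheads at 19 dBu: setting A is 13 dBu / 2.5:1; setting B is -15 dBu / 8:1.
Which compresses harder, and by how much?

A: overshoot 6 dB → output overshoot 2.4 dB → GR 3.6 dB.
B: overshoot 34 dB → output overshoot 4.25 dB → GR 29.75 dB.
Difference: 26.15 dB in favour of B.

B, by 26.15 dB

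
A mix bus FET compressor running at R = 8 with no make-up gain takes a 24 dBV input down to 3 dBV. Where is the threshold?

0 dBV

Gain reduction = 24 − 3 = 21 dB; output overshoot = GR / (R − 1) = 21 / 7 = 3 dB.
Threshold = output − output overshoot = 3 − 3 = 0 dBV.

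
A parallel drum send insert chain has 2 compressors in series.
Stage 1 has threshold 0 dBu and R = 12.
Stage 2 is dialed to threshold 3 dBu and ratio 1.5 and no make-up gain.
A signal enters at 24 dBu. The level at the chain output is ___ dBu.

2 dBu

Stage 1: 24 dB above 0 dBu, reduced 12:1 to 2 dB above → 2 dBu.
Stage 2: 2 dBu is at or below the 3 dBu threshold — no compression; output 2 dBu.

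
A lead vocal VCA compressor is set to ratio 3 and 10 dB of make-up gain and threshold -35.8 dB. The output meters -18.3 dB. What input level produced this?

Before make-up, the level was -18.3 − 10 = -28.3 dB.
The compressed level sits -28.3 − (-35.8) = 7.5 dB over threshold.
Before 3:1 compression the overshoot was 7.5 × 3 = 22.5 dB, so input = -35.8 + 22.5 = -13.3 dB.

-13.3 dB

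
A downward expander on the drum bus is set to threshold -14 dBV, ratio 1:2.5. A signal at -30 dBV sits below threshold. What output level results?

Below threshold, a 1:2.5 expander applies gain = (2.5−1)×(T − x) of attenuation.
(2.5−1) × 16 = 24 dB, so output = -30 − 24 = -54 dBV.

-54 dBV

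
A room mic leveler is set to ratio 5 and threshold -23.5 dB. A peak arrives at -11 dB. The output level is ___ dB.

The input is 12.5 dB above the -23.5 dB threshold.
5:1 compression reduces that to 12.5/5 = 2.5 dB over.
That puts the output at -21 dB.

-21 dB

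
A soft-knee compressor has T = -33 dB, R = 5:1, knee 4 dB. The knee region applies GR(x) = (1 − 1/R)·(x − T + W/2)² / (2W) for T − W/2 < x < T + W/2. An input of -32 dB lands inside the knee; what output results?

x − T + W/2 = -32 − (-33) + 2 = 3.
GR = (1 − 1/5) × 3² / 8 = 0.8 × 9 / 8 = 0.9 dB.
Output = -32 − 0.9 = -32.9 dB.

-32.9 dB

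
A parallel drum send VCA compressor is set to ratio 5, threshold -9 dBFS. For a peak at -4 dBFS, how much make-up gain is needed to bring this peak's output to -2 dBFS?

6 dB

Overshoot 5 dB → 5/5 = 1 dB after compression, so the compressed level is -9 + 1 = -8 dBFS.
Make-up = target − compressed = -2 − (-8) = 6 dB.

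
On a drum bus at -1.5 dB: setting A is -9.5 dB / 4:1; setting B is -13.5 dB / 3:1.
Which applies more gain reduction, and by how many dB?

A: 8 dB over, compressed to 2 dB over, so 6 dB of GR.
B: 12 dB over, compressed to 4 dB over, so 8 dB of GR.
Difference: 2 dB in favour of B.

B, by 2 dB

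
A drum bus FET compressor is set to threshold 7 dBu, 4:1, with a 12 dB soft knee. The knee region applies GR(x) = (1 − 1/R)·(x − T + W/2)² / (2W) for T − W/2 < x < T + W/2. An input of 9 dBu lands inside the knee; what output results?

x − T + W/2 = 9 − 7 + 6 = 8.
GR = (1 − 1/4) × 8² / 24 = 0.75 × 64 / 24 = 2 dB.
Output = 9 − 2 = 7 dBu.

7 dBu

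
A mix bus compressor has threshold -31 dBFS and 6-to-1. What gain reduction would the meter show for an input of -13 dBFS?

The signal is 18 dB above threshold.
At 6:1, output sits 18/6 = 3 dB above threshold.
So the signal is attenuated by 18 − 3 = 15 dB.

15 dB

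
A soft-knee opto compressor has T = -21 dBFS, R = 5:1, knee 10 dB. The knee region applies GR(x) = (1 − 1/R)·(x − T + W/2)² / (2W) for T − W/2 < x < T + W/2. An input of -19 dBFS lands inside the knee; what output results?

-20.96 dBFS

x − T + W/2 = -19 − (-21) + 5 = 7.
GR = (1 − 1/5) × 7² / 20 = 0.8 × 49 / 20 = 1.96 dB.
Output = -19 − 1.96 = -20.96 dBFS.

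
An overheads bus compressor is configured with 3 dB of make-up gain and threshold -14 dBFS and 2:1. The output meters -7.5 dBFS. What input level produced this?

-7 dBFS

Before make-up, the level was -7.5 − 3 = -10.5 dBFS.
The compressed level sits -10.5 − (-14) = 3.5 dB over threshold.
Before 2:1 compression the overshoot was 3.5 × 2 = 7 dB, so input = -14 + 7 = -7 dBFS.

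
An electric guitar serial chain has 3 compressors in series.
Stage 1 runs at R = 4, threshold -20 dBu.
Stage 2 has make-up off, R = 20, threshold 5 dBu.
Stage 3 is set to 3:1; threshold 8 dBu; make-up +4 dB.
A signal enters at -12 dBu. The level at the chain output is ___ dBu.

Stage 1: 8 dB above -20 dBu, reduced 4:1 to 2 dB above → -18 dBu.
Stage 2: -18 dBu is at or below the 5 dBu threshold — no compression; output -18 dBu.
Stage 3: -18 dBu ≤ 8 dBu, so stage 3 doesn't engage; make-up brings it to -14 dBu.

-14 dBu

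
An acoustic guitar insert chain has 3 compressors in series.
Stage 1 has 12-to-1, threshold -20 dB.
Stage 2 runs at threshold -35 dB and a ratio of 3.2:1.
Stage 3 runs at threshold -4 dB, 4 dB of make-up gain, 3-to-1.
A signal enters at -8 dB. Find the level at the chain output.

-26 dB

Stage 1: -8 dB is 12 dB over -20 dB; at 12:1 that becomes 1 dB over, giving -19 dB.
Stage 2: 16 dB above -35 dB, reduced 3.2:1 to 5 dB above → -30 dB.
Stage 3: -30 dB is at or below the -4 dB threshold — no compression; make-up brings it to -26 dB.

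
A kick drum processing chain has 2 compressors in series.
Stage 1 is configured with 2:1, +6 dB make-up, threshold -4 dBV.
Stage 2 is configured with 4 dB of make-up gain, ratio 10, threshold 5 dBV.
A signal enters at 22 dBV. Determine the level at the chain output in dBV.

10 dBV

Stage 1: 22 dBV is 26 dB over -4 dBV; at 2:1 that becomes 13 dB over, giving 9 dBV; +6 dB make-up → 15 dBV.
Stage 2: 15 dBV is 10 dB over 5 dBV; at 10:1 that becomes 1 dB over, giving 6 dBV; +4 dB make-up → 10 dBV.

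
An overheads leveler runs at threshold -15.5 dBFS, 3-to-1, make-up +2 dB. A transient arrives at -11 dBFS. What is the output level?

-11 dBFS sits 4.5 dB over threshold.
3:1 compression reduces that to 4.5/3 = 1.5 dB over.
Output = -15.5 + 1.5 = -14 dBFS; make-up adds 2 dB, giving -12 dBFS.

-12 dBFS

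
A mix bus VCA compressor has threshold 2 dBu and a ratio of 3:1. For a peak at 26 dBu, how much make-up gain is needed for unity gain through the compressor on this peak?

Without make-up, output = threshold + overshoot/3 = 2 + 8 = 10 dBu.
Gap to target: 16 dB.

16 dB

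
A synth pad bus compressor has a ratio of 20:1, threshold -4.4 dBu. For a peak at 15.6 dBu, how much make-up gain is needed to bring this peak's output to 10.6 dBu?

14 dB

Overshoot 20 dB → 20/20 = 1 dB after compression, so the compressed level is -4.4 + 1 = -3.4 dBu.
Make-up = target − compressed = 10.6 − (-3.4) = 14 dB.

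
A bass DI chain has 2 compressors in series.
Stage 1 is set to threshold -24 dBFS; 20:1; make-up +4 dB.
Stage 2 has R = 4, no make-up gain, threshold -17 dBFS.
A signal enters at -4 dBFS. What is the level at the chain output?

Stage 1: -4 dBFS is 20 dB over -24 dBFS; at 20:1 that becomes 1 dB over, giving -23 dBFS; +4 dB make-up → -19 dBFS.
Stage 2: below threshold (-19 ≤ -17); passes unchanged; output -19 dBFS.

-19 dBFS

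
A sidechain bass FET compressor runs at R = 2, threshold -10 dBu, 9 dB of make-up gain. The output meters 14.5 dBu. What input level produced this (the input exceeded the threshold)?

Stripping the +9 dB make-up gives 5.5 dBu at the gain stage.
That's 15.5 dB above the -10 dBu threshold.
Before 2:1 compression the overshoot was 15.5 × 2 = 31 dB, so input = -10 + 31 = 21 dBu.

21 dBu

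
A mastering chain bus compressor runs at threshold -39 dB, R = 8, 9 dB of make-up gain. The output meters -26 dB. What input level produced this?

-7 dB

Before make-up, the level was -26 − 9 = -35 dB.
Post-compression overshoot = -35 − (-39) = 4 dB.
Before 8:1 compression the overshoot was 4 × 8 = 32 dB, so input = -39 + 32 = -7 dB.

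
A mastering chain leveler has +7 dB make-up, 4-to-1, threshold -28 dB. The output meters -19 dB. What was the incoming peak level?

Stripping the +7 dB make-up gives -26 dB at the gain stage.
Post-compression overshoot = -26 − (-28) = 2 dB.
Undo the ratio: input overshoot = 2 × 4 = 8 dB, giving input = -20 dB.

-20 dB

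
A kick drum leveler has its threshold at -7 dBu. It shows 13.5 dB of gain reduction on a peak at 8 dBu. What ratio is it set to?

10:1

Input overshoot = 8 − (-7) = 15 dB.
Output overshoot = 15 − 13.5 = 1.5 dB.
Ratio = input overshoot / output overshoot = 15 / 1.5 = 10.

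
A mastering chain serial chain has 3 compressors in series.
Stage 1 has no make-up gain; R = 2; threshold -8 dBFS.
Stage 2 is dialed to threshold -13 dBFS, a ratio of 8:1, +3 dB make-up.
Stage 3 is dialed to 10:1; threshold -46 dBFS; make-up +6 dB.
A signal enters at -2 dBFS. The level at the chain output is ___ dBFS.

-36.3 dBFS

Stage 1: -2 dBFS is 6 dB over -8 dBFS; at 2:1 that becomes 3 dB over, giving -5 dBFS.
Stage 2: 8 dB above -13 dBFS, reduced 8:1 to 1 dB above → -12 dBFS; +3 dB make-up → -9 dBFS.
Stage 3: overshoot 37 dB → 37/10 = 3.7 dB → -42.3 dBFS; +6 dB make-up → -36.3 dBFS.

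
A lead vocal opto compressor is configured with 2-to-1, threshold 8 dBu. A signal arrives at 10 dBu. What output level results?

Overshoot: 10 − 8 = 2 dB.
At 2:1 the overshoot is divided by 2, leaving 1 dB above threshold.
So the level is 8 + 1 = 9 dBu.

9 dBu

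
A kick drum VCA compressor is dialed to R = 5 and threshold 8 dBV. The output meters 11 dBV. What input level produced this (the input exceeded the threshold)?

Post-compression overshoot = 11 − 8 = 3 dB.
Input overshoot = R × output overshoot = 15 dB → input = 8 + 15 = 23 dBV.

23 dBV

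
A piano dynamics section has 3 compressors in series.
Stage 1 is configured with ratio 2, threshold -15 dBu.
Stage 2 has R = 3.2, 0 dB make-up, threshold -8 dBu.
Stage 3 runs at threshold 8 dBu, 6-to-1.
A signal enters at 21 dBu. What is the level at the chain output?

-4.5625 dBu

Stage 1: 21 dBu is 36 dB over -15 dBu; at 2:1 that becomes 18 dB over, giving 3 dBu.
Stage 2: 11 dB above -8 dBu, reduced 3.2:1 to 3.4375 dB above → -4.5625 dBu.
Stage 3: -4.5625 dBu ≤ 8 dBu, so stage 3 doesn't engage; output -4.5625 dBu.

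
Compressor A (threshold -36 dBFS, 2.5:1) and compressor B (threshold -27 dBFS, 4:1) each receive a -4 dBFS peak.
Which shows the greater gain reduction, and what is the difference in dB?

A, by 1.95 dB

A: overshoot 32 dB → output overshoot 12.8 dB → GR 19.2 dB.
B: overshoot 23 dB → output overshoot 5.75 dB → GR 17.25 dB.
A applies 1.95 dB more gain reduction.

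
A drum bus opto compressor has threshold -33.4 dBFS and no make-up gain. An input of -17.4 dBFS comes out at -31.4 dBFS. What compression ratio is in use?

Input overshoot = -17.4 − (-33.4) = 16 dB; output overshoot = -31.4 − (-33.4) = 2 dB.
Ratio = 16 / 2 = 8.

8:1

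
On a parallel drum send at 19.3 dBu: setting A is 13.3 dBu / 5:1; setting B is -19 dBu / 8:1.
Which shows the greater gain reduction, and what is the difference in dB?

B, by 28.7125 dB

A: overshoot 6 dB → output overshoot 1.2 dB → GR 4.8 dB.
B: overshoot 38.3 dB → output overshoot 4.7875 dB → GR 33.5125 dB.
B reduces 28.7125 dB more.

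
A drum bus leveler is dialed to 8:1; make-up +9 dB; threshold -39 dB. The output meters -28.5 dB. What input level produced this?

Before make-up, the level was -28.5 − 9 = -37.5 dB.
That's 1.5 dB above the -39 dB threshold.
Before 8:1 compression the overshoot was 1.5 × 8 = 12 dB, so input = -39 + 12 = -27 dB.

-27 dB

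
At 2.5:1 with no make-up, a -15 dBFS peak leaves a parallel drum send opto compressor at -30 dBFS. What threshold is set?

-40 dBFS

Let T be the threshold. Output overshoot = (input overshoot)/R, so -30 − T = (-15 − T)/2.5.
2.5·(-30 − T) = -15 − T → 1.5·T = -75 − (-15) = -60.
T = -60/1.5 = -40 dBFS.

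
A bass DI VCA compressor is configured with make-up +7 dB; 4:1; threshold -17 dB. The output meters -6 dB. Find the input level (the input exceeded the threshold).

Before make-up, the level was -6 − 7 = -13 dB.
The compressed level sits -13 − (-17) = 4 dB over threshold.
Input overshoot = R × output overshoot = 16 dB → input = -17 + 16 = -1 dB.

-1 dB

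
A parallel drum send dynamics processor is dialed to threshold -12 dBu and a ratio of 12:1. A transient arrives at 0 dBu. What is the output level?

-11 dBu

The input is 12 dB above the -12 dBu threshold.
12:1 compression reduces that to 12/12 = 1 dB over.
That puts the output at -11 dBu.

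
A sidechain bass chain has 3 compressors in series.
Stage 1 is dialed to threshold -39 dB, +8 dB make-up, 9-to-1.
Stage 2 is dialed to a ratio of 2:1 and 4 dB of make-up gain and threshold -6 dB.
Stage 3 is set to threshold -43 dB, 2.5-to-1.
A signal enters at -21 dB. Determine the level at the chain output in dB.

-35.8 dB

Stage 1: -21 dB is 18 dB over -39 dB; at 9:1 that becomes 2 dB over, giving -37 dB; +8 dB make-up → -29 dB.
Stage 2: -29 dB ≤ -6 dB, so stage 2 doesn't engage; make-up brings it to -25 dB.
Stage 3: overshoot 18 dB → 18/2.5 = 7.2 dB → -35.8 dB.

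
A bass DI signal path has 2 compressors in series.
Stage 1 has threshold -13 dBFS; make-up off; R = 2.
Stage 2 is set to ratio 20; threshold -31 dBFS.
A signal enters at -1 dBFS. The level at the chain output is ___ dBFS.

-29.8 dBFS

Stage 1: -1 dBFS is 12 dB over -13 dBFS; at 2:1 that becomes 6 dB over, giving -7 dBFS.
Stage 2: overshoot 24 dB → 24/20 = 1.2 dB → -29.8 dBFS.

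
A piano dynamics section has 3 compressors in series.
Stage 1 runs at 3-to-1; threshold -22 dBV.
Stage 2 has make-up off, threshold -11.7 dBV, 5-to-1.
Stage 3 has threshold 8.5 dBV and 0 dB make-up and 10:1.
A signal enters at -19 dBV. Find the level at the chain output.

-21 dBV

Stage 1: 3 dB above -22 dBV, reduced 3:1 to 1 dB above → -21 dBV.
Stage 2: -21 dBV ≤ -11.7 dBV, so stage 2 doesn't engage; output -21 dBV.
Stage 3: -21 dBV ≤ 8.5 dBV, so stage 3 doesn't engage; output -21 dBV.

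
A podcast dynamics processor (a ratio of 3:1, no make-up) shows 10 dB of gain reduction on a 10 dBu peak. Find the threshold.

-5 dBu

Gain reduction = 10 − 0 = 10 dB; output overshoot = GR / (R − 1) = 10 / 2 = 5 dB.
Threshold = output − output overshoot = 0 − 5 = -5 dBu.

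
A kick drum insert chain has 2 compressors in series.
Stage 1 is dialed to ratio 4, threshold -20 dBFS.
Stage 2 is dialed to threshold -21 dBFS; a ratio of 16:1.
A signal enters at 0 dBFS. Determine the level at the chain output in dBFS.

-20.625 dBFS

Stage 1: 0 dBFS is 20 dB over -20 dBFS; at 4:1 that becomes 5 dB over, giving -15 dBFS.
Stage 2: 6 dB above -21 dBFS, reduced 16:1 to 0.375 dB above → -20.625 dBFS.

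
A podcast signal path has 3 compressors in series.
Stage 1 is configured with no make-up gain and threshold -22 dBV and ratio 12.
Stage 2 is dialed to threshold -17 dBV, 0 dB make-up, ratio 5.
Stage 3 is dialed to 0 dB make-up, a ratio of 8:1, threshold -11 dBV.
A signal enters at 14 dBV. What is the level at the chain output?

-19 dBV

Stage 1: overshoot 36 dB → 36/12 = 3 dB → -19 dBV.
Stage 2: -19 dBV is at or below the -17 dBV threshold — no compression; output -19 dBV.
Stage 3: below threshold (-19 ≤ -11); passes unchanged; output -19 dBV.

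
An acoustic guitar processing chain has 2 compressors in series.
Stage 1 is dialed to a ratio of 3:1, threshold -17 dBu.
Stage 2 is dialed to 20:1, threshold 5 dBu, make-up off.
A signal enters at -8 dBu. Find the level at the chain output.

Stage 1: 9 dB above -17 dBu, reduced 3:1 to 3 dB above → -14 dBu.
Stage 2: -14 dBu is at or below the 5 dBu threshold — no compression; output -14 dBu.

-14 dBu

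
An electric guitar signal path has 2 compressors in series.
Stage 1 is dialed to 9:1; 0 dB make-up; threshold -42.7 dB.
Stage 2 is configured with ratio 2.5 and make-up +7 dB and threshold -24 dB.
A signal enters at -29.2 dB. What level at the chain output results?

-34.2 dB

Stage 1: overshoot 13.5 dB → 13.5/9 = 1.5 dB → -41.2 dB.
Stage 2: -41.2 dB is at or below the -24 dB threshold — no compression; make-up brings it to -34.2 dB.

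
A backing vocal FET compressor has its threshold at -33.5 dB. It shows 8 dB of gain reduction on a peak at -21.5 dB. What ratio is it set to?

Input overshoot = -21.5 − (-33.5) = 12 dB.
Output overshoot = 12 − 8 = 4 dB.
Ratio = input overshoot / output overshoot = 12 / 4 = 3.

3:1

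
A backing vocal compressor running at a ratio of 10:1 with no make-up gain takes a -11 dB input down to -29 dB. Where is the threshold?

-31 dB

Gain reduction = -11 − (-29) = 18 dB; output overshoot = GR / (R − 1) = 18 / 9 = 2 dB.
Threshold = output − output overshoot = -29 − 2 = -31 dB.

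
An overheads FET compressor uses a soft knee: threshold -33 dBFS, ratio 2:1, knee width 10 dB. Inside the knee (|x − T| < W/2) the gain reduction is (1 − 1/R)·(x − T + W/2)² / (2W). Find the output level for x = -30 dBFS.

-31.6 dBFS

x − T + W/2 = -30 − (-33) + 5 = 8.
GR = (1 − 1/2) × 8² / 20 = 0.5 × 64 / 20 = 1.6 dB.
Output = -30 − 1.6 = -31.6 dBFS.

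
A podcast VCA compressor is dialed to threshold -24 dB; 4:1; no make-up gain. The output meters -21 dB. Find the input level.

-12 dB

That's 3 dB above the -24 dB threshold.
Before 4:1 compression the overshoot was 3 × 4 = 12 dB, so input = -24 + 12 = -12 dB.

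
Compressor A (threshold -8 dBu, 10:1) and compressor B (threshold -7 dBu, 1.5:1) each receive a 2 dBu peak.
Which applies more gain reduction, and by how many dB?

A, by 6 dB

A: GR = 10 − 10/10 = 9 dB.
B: GR = 9 − 9/1.5 = 3 dB.
A reduces 6 dB more.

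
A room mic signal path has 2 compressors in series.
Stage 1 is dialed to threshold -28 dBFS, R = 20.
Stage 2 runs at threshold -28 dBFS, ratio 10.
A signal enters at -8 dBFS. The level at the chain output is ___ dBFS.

Stage 1: 20 dB above -28 dBFS, reduced 20:1 to 1 dB above → -27 dBFS.
Stage 2: 1 dB above -28 dBFS, reduced 10:1 to 0.1 dB above → -27.9 dBFS.

-27.9 dBFS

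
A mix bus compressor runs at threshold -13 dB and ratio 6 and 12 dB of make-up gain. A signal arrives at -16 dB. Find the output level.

-16 dB is 3 dB below the -13 dB threshold, so no gain reduction is applied.
Make-up gain adds 12 dB: -16 + 12 = -4 dB.

-4 dB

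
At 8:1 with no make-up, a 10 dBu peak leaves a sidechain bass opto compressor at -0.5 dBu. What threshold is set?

-2 dBu

Input is 12 dB above T (since output overshoot × R = input overshoot: (-0.5 − T)·8 = 10 − T gives T = -2 dBu).
Check: -2 + (10 − (-2))/8 = -2 + 1.5 = -0.5 dBu. ✓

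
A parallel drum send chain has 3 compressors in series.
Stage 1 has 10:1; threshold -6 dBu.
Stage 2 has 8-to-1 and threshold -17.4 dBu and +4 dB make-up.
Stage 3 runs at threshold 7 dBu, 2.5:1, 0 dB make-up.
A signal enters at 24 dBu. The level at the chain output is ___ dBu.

Stage 1: 30 dB above -6 dBu, reduced 10:1 to 3 dB above → -3 dBu.
Stage 2: overshoot 14.4 dB → 14.4/8 = 1.8 dB → -15.6 dBu; +4 dB make-up → -11.6 dBu.
Stage 3: below threshold (-11.6 ≤ 7); passes unchanged; output -11.6 dBu.

-11.6 dBu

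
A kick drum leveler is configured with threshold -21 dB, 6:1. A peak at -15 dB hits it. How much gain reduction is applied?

5 dB

The signal is 6 dB above threshold.
After 6:1 compression the overshoot becomes 6/6 = 1 dB.
So the signal is attenuated by 6 − 1 = 5 dB.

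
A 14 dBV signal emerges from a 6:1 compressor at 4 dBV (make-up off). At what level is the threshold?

2 dBV

Gain reduction = 14 − 4 = 10 dB; output overshoot = GR / (R − 1) = 10 / 5 = 2 dB.
Threshold = output − output overshoot = 4 − 2 = 2 dBV.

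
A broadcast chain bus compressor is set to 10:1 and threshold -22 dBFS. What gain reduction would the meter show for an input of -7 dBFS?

13.5 dB

Overshoot = -7 − (-22) = 15 dB.
At 10:1, output sits 15/10 = 1.5 dB above threshold.
So the signal is attenuated by 15 − 1.5 = 13.5 dB.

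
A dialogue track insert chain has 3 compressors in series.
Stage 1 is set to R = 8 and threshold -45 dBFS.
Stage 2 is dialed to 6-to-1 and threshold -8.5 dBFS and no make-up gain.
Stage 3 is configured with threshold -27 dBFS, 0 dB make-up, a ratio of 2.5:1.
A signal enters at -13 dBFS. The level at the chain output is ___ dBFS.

-41 dBFS

Stage 1: 32 dB above -45 dBFS, reduced 8:1 to 4 dB above → -41 dBFS.
Stage 2: -41 dBFS ≤ -8.5 dBFS, so stage 2 doesn't engage; output -41 dBFS.
Stage 3: below threshold (-41 ≤ -27); passes unchanged; output -41 dBFS.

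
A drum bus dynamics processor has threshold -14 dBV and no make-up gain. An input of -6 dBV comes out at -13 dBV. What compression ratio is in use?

Input overshoot = -6 − (-14) = 8 dB; output overshoot = -13 − (-14) = 1 dB.
Ratio = 8 / 1 = 8.

8:1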